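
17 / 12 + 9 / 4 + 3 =20 / 3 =6.67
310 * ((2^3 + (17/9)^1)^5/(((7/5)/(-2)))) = -41879466.43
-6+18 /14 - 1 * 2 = -47 /7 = -6.71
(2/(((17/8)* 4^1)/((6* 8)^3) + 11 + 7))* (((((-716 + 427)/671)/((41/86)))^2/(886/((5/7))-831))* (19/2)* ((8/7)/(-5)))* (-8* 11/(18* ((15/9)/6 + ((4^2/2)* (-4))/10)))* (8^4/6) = -0.55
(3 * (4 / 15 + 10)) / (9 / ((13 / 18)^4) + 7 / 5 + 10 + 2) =4398394 / 6637507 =0.66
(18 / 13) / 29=18 / 377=0.05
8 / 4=2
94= 94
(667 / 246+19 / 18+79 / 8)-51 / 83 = 3191941 / 245016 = 13.03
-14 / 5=-2.80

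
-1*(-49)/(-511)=-7/73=-0.10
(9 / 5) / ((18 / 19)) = 1.90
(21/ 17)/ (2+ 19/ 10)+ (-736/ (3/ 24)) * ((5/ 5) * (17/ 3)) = -22121006/ 663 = -33365.02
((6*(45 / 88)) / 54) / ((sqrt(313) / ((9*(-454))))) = -10215*sqrt(313) / 13772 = -13.12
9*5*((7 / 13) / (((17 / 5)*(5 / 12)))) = 17.10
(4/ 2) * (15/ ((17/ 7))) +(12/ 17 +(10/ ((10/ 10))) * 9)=1752/ 17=103.06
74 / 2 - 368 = -331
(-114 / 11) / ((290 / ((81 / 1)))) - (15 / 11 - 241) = 377603 / 1595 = 236.74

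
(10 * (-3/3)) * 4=-40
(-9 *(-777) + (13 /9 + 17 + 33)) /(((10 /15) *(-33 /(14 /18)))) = -221900 /891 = -249.05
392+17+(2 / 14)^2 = 20042 / 49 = 409.02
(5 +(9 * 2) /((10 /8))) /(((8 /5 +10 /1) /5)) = 485 /58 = 8.36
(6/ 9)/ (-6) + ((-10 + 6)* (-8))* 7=2015/ 9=223.89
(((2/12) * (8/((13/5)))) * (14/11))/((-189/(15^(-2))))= -8/521235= -0.00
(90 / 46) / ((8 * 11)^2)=45 / 178112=0.00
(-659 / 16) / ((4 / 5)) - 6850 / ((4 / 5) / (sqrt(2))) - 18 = -17125 * sqrt(2) / 2 - 4447 / 64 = -12178.69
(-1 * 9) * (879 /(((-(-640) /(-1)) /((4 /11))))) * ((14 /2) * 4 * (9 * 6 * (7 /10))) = 4757.39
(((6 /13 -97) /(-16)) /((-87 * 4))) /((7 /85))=-106675 /506688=-0.21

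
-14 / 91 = -2 / 13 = -0.15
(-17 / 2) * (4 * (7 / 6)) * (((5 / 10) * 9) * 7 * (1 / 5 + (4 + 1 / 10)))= -5372.85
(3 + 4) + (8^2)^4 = 16777223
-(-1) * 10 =10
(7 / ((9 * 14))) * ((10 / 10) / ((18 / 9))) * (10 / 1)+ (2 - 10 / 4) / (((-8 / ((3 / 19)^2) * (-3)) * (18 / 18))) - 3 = -141539 / 51984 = -2.72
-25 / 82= -0.30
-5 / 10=-1 / 2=-0.50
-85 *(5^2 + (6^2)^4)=-142769485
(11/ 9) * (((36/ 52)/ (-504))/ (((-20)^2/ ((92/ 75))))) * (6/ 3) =-253/ 24570000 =-0.00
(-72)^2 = 5184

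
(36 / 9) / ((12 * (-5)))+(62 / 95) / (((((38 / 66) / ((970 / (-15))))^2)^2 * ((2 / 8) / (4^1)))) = 1661695039.42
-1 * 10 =-10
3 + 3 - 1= 5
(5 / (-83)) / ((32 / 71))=-355 / 2656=-0.13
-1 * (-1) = 1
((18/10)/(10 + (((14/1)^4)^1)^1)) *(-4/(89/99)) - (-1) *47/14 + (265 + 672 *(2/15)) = 42846367601/119696990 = 357.96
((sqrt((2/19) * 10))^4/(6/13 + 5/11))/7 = 57200/331037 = 0.17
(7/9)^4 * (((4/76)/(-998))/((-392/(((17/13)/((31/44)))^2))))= 1713481/10102626021969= 0.00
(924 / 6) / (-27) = -154 / 27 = -5.70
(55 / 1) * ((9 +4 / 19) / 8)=9625 / 152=63.32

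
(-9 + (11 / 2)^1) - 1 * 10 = -27 / 2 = -13.50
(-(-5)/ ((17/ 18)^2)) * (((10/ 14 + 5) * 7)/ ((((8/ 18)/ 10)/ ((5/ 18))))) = 405000/ 289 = 1401.38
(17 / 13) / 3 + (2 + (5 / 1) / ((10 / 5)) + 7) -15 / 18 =433 / 39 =11.10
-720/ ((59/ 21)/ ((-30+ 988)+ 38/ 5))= -14599872/ 59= -247455.46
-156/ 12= -13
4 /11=0.36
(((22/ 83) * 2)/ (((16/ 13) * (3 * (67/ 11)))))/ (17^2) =1573/ 19285548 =0.00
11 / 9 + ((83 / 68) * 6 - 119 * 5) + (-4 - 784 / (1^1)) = -420583 / 306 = -1374.45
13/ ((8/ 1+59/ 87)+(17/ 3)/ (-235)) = 265785/ 176932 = 1.50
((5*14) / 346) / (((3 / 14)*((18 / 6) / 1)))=490 / 1557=0.31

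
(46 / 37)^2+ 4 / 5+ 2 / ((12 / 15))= 66337 / 13690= 4.85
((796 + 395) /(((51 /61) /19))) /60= 460123 /1020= 451.10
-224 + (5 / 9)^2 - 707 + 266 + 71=-593.69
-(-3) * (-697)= -2091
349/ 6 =58.17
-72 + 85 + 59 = 72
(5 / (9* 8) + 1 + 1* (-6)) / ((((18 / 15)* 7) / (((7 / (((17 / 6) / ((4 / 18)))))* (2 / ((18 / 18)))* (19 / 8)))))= -33725 / 22032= -1.53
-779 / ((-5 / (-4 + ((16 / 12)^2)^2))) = -52972 / 405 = -130.80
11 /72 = 0.15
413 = 413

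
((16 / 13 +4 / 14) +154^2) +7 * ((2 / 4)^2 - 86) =8414685 / 364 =23117.27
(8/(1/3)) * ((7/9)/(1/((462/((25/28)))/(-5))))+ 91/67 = -16167249/8375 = -1930.42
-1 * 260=-260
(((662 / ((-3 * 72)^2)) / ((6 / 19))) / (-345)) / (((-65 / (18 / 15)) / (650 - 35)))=0.00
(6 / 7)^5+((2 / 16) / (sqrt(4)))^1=141223 / 268912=0.53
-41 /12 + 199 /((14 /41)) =48667 /84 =579.37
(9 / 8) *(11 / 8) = 99 / 64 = 1.55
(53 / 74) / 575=53 / 42550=0.00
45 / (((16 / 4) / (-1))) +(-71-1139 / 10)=-3923 / 20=-196.15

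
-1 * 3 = -3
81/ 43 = 1.88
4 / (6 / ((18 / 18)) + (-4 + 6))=1 / 2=0.50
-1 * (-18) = 18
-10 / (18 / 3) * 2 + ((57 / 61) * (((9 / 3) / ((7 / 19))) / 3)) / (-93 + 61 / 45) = -17755685 / 5282844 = -3.36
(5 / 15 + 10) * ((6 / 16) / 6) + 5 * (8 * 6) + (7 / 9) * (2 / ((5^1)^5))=240.65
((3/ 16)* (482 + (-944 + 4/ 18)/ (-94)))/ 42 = 208133/ 94752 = 2.20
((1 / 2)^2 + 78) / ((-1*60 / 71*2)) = -22223 / 480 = -46.30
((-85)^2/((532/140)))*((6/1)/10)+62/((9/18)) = 24031/19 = 1264.79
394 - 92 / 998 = 196560 / 499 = 393.91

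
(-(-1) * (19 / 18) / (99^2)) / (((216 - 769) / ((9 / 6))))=-19 / 65039436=-0.00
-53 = -53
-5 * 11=-55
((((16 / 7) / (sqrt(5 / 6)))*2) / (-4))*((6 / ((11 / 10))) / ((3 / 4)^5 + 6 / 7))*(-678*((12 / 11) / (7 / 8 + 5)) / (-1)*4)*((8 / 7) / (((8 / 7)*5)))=-8531214336*sqrt(30) / 74357525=-628.42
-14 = -14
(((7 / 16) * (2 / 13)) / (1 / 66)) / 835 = 231 / 43420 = 0.01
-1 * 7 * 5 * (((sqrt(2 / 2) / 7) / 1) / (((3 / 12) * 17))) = -20 / 17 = -1.18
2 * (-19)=-38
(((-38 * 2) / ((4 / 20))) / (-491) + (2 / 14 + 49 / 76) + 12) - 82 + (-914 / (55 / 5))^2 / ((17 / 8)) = 1708950791409 / 537313084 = 3180.55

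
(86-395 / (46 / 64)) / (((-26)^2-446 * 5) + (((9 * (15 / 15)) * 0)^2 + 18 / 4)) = 7108 / 23759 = 0.30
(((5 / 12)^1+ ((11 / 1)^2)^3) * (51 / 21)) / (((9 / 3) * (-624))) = -361398529 / 157248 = -2298.27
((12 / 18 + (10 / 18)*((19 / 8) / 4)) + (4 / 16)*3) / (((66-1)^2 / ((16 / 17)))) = 503 / 1292850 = 0.00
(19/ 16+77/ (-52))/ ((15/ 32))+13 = 2413/ 195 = 12.37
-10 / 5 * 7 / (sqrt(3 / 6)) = -14 * sqrt(2) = -19.80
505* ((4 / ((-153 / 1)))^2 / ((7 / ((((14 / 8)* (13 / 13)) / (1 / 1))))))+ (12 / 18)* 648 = 10114708 / 23409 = 432.09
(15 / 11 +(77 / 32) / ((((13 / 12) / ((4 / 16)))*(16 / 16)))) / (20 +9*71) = 8781 / 3015584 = 0.00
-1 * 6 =-6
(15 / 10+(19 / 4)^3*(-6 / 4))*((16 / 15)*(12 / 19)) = -4077 / 38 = -107.29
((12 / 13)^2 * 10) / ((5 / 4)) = 1152 / 169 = 6.82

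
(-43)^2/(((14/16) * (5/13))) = 192296/35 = 5494.17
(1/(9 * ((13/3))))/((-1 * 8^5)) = -1/1277952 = -0.00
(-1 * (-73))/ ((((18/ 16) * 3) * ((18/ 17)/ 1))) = 4964/ 243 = 20.43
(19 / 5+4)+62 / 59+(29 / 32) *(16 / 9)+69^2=25336463 / 5310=4771.46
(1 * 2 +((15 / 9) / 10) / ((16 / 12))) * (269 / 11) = 4573 / 88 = 51.97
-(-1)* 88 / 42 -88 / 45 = 44 / 315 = 0.14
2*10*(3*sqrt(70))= 60*sqrt(70)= 502.00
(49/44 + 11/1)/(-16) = -533/704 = -0.76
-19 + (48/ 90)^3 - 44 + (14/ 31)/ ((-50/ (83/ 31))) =-203919028/ 3243375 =-62.87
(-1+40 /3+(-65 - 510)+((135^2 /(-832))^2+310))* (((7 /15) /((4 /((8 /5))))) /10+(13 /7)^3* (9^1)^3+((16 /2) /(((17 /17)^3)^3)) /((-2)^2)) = 141727743277075829 /133555968000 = 1061186.15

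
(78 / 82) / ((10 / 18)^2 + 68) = 0.01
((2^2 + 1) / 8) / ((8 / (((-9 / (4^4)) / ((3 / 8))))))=-15 / 2048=-0.01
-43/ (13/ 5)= -215/ 13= -16.54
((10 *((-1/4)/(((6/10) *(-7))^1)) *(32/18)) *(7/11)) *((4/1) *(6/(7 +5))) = 400/297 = 1.35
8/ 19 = 0.42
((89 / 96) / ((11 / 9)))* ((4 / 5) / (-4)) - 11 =-11.15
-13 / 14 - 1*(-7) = 85 / 14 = 6.07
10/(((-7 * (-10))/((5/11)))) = 5/77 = 0.06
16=16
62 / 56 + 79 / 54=1943 / 756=2.57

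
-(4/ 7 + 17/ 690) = -2879/ 4830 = -0.60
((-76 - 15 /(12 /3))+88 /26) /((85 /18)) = -35739 /2210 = -16.17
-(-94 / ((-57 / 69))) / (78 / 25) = -27025 / 741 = -36.47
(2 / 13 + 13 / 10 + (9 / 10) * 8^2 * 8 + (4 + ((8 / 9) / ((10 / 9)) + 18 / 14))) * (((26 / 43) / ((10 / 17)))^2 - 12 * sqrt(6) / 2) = 1601192073 / 3235750 - 1278567 * sqrt(6) / 455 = -6388.31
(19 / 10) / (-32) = -19 / 320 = -0.06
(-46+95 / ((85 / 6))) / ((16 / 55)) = -9185 / 68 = -135.07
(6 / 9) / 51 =0.01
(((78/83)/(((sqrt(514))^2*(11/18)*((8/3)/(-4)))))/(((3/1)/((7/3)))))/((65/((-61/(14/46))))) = 0.01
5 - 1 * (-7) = 12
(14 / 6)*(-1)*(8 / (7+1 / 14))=-784 / 297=-2.64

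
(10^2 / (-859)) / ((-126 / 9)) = 50 / 6013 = 0.01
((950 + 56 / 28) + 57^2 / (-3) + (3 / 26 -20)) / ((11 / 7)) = -27461 / 286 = -96.02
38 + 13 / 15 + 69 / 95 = 11284 / 285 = 39.59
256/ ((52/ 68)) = 4352/ 13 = 334.77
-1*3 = -3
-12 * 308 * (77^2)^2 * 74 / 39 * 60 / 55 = -3496180845696 / 13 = -268936988130.46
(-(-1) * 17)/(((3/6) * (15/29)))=986/15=65.73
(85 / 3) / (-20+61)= 85 / 123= 0.69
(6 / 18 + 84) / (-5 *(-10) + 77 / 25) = 6325 / 3981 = 1.59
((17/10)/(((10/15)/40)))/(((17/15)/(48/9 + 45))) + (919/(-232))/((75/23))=78800863/17400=4528.79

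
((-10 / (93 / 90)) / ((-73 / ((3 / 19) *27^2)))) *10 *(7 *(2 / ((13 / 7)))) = 642978000 / 558961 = 1150.31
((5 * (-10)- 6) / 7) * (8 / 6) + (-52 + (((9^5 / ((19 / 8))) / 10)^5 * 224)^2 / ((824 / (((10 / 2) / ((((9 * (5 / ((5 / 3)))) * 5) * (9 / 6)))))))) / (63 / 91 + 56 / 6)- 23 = 575987889321127353841760753259836351316320038464108767999 / 425522342716715888671875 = 1353601988661218878209732000000000.00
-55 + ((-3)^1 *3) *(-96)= 809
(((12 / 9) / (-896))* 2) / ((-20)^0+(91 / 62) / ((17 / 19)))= -527 / 467544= -0.00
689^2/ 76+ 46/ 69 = 1424315/ 228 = 6247.00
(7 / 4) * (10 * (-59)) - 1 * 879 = -3823 / 2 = -1911.50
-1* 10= -10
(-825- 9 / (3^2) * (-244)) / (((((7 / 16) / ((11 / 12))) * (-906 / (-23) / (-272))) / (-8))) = -91387648 / 1359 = -67246.25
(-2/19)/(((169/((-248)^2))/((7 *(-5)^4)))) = -538160000/3211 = -167598.88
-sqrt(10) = -3.16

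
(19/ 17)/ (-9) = -19/ 153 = -0.12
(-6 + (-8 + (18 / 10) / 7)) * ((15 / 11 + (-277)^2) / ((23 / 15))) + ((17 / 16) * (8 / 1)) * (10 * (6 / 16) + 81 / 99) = -9742978359 / 14168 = -687674.93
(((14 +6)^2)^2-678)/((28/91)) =1035593/2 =517796.50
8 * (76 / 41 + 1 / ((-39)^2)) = 925096 / 62361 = 14.83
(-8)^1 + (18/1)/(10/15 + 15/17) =3.62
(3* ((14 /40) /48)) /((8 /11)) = 77 /2560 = 0.03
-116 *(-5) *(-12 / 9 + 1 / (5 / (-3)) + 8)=10556 / 3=3518.67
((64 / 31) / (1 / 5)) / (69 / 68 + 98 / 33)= 718080 / 277171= 2.59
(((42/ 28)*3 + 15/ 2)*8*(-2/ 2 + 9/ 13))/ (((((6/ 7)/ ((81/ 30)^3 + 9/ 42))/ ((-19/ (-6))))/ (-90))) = 63512136/ 325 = 195421.96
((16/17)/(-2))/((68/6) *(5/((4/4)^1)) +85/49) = -1176/145945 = -0.01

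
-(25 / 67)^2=-0.14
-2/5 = -0.40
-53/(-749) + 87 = 65216/749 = 87.07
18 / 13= 1.38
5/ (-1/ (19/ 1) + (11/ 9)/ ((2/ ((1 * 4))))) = 855/ 409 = 2.09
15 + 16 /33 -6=313 /33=9.48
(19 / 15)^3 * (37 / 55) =1.37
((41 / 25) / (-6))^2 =1681 / 22500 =0.07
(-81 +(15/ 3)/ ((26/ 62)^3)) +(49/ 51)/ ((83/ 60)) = -38768762/ 3099967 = -12.51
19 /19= 1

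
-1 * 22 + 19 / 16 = -333 / 16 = -20.81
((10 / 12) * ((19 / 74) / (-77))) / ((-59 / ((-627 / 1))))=-0.03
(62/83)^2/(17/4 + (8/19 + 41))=292144/23911719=0.01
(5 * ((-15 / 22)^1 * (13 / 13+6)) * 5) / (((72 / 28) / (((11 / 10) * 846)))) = -172725 / 4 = -43181.25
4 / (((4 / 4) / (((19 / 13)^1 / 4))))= 1.46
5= 5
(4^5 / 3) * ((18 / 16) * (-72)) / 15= -9216 / 5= -1843.20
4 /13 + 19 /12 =295 /156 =1.89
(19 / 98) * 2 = 19 / 49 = 0.39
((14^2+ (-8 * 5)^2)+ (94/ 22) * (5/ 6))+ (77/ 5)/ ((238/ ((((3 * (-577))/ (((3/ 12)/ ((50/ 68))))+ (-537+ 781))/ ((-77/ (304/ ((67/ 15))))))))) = 18578310703/ 8945706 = 2076.79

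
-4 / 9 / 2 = -0.22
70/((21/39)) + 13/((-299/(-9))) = 2999/23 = 130.39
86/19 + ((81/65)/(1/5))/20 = 23899/4940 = 4.84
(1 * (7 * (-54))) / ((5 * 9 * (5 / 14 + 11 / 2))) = -294 / 205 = -1.43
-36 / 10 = -18 / 5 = -3.60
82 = 82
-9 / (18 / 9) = -9 / 2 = -4.50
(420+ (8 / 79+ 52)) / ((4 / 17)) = 158508 / 79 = 2006.43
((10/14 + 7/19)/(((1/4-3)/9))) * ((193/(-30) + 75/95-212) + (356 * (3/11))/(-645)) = 771.73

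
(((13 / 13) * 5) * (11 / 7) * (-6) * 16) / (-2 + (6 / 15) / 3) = 19800 / 49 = 404.08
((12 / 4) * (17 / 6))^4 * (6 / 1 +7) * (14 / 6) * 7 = 53202877 / 48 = 1108393.27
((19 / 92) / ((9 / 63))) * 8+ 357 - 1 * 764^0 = 8454 / 23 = 367.57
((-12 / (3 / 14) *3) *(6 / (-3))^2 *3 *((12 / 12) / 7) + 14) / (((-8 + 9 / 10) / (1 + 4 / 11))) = 41100 / 781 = 52.62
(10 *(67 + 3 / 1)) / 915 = 140 / 183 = 0.77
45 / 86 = 0.52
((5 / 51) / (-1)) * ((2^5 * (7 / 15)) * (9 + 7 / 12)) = -6440 / 459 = -14.03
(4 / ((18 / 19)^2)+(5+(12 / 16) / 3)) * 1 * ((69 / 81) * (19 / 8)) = 1374365 / 69984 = 19.64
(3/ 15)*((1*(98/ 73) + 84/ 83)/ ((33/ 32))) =456512/ 999735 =0.46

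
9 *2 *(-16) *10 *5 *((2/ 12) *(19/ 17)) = -45600/ 17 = -2682.35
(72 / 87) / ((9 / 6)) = 16 / 29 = 0.55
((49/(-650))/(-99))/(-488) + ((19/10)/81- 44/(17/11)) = -136677903137/4804628400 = -28.45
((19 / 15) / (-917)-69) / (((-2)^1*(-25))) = -474557 / 343875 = -1.38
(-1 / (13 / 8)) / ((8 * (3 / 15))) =-5 / 13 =-0.38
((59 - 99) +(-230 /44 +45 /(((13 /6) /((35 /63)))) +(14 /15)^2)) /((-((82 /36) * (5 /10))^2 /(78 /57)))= 304101936 /8783225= 34.62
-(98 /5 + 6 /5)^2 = -10816 /25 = -432.64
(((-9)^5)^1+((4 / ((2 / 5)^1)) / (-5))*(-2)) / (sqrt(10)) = -11809*sqrt(10) / 2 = -18671.67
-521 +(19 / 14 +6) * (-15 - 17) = -5295 / 7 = -756.43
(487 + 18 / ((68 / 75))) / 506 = 1.00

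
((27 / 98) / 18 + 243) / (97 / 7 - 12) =47631 / 364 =130.85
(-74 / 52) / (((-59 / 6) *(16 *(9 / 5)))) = 0.01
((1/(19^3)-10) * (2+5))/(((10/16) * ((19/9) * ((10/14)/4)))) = -967927968/3258025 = -297.09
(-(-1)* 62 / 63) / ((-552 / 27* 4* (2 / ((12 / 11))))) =-0.01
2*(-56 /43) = -112 /43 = -2.60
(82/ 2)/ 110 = 41/ 110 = 0.37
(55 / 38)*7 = 385 / 38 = 10.13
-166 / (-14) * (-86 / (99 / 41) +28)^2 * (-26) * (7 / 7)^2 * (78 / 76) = -7974573932 / 434511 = -18352.99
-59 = -59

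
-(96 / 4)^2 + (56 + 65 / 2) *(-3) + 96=-745.50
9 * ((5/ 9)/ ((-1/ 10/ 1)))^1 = -50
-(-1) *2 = 2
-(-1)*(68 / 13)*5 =340 / 13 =26.15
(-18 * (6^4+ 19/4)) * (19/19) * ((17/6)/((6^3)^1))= -88451/288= -307.12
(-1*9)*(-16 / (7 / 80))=11520 / 7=1645.71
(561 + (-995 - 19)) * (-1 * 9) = 4077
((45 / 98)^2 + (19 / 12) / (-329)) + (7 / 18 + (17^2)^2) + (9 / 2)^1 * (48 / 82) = 6955988504455 / 83281086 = 83524.23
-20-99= -119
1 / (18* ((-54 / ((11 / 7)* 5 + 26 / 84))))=-49 / 5832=-0.01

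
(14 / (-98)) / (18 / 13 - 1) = -13 / 35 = -0.37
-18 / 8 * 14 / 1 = -63 / 2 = -31.50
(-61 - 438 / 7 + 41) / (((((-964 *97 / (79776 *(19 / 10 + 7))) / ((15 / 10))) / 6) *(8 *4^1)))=577102077 / 3272780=176.33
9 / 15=3 / 5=0.60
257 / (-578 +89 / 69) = -17733 / 39793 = -0.45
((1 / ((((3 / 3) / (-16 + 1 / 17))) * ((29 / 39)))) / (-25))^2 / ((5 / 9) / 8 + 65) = 8042670792 / 711677853125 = 0.01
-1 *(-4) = 4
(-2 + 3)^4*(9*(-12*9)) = -972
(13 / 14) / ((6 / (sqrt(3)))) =13*sqrt(3) / 84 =0.27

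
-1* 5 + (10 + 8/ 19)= 103/ 19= 5.42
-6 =-6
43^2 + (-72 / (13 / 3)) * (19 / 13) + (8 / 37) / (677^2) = 5229510516573 / 2865931237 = 1824.72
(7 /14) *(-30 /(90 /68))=-34 /3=-11.33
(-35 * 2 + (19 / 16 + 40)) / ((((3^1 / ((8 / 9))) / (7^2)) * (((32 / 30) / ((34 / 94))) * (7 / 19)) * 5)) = -1042321 / 13536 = -77.00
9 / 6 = 1.50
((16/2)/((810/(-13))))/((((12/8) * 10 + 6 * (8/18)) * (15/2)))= -104/107325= -0.00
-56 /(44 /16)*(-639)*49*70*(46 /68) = 5645999520 /187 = 30192510.80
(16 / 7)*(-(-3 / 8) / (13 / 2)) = 0.13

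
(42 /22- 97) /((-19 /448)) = 468608 /209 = 2242.14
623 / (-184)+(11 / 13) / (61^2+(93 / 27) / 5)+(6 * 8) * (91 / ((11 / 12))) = 5245766548697 / 1101657128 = 4761.71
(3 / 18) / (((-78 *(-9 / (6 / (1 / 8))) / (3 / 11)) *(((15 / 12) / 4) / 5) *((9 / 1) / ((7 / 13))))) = 448 / 150579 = 0.00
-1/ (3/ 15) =-5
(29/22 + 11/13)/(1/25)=15475/286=54.11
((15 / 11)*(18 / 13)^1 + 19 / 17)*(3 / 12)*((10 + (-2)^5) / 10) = -7307 / 4420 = -1.65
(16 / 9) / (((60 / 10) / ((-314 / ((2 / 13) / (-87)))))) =473512 / 9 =52612.44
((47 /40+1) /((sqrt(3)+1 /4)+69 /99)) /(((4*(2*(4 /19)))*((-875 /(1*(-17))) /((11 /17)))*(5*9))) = -66671 /410446400+2200143*sqrt(3) /12826450000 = 0.00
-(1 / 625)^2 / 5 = -1 / 1953125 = -0.00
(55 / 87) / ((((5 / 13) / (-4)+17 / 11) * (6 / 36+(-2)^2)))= 12584 / 120205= 0.10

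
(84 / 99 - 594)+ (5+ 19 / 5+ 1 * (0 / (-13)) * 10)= -96418 / 165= -584.35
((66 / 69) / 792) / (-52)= -1 / 43056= -0.00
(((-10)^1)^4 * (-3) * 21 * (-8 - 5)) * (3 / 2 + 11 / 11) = 20475000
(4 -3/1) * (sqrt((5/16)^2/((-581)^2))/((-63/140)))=-25/20916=-0.00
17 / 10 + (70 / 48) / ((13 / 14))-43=-30989 / 780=-39.73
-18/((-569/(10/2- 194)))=-3402/569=-5.98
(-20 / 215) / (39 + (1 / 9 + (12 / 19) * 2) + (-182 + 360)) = -0.00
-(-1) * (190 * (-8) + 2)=-1518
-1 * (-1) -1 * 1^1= 0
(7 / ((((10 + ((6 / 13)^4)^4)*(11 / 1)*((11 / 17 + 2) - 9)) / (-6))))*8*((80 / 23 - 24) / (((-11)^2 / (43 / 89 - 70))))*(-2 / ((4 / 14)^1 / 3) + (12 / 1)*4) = 60323443848825764329190832 / 394123097629080767590247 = 153.06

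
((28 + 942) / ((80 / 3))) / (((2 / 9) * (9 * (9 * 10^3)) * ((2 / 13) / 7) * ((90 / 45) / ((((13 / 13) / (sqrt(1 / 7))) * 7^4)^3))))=855239294862589 * sqrt(7) / 192000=11785158779.46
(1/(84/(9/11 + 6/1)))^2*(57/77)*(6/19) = 5625/3652264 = 0.00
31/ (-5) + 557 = 550.80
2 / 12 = 1 / 6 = 0.17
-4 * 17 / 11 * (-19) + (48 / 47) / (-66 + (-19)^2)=17914108 / 152515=117.46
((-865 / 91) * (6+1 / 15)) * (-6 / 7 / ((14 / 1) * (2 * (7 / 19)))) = 3287 / 686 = 4.79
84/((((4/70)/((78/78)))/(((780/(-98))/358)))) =-5850/179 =-32.68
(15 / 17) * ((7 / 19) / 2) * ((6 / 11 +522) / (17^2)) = 301770 / 1026817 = 0.29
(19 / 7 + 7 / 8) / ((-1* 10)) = -201 / 560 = -0.36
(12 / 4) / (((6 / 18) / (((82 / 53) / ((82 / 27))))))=243 / 53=4.58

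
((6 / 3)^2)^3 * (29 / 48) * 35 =4060 / 3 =1353.33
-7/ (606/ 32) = -112/ 303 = -0.37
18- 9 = 9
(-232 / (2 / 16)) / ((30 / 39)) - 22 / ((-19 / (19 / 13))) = -156722 / 65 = -2411.11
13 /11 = 1.18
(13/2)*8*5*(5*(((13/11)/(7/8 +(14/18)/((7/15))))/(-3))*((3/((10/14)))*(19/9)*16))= -57541120/2013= -28584.76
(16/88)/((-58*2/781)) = -71/58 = -1.22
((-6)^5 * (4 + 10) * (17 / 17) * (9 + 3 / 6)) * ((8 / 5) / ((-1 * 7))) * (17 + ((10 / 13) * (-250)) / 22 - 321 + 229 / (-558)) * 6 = -9844723660032 / 22165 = -444156267.09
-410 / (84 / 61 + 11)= -5002 / 151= -33.13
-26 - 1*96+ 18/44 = -2675/22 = -121.59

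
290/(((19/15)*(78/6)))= 4350/247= 17.61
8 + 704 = 712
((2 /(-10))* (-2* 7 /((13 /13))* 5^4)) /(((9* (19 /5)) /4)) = 35000 /171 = 204.68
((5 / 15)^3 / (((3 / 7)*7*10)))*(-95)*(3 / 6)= -19 / 324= -0.06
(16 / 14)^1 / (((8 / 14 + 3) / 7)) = 56 / 25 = 2.24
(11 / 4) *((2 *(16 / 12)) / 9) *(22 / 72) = 0.25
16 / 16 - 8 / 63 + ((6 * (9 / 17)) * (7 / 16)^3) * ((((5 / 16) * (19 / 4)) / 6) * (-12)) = 5849075 / 70189056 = 0.08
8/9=0.89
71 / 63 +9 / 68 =5395 / 4284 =1.26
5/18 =0.28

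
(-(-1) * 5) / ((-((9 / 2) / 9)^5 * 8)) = -20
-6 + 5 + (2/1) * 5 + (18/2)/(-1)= 0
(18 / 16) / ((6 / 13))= 39 / 16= 2.44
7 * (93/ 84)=31/ 4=7.75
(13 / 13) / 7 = 1 / 7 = 0.14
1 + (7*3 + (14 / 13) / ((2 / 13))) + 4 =33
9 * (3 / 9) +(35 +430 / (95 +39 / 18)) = 24734 / 583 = 42.43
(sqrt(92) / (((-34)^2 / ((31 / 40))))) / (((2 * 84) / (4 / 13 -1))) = -93 * sqrt(23) / 16831360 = -0.00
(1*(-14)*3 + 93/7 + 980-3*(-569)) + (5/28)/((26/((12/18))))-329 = 2329.29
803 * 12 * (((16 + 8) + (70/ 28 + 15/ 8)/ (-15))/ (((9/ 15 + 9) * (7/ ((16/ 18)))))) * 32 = 18276280/ 189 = 96699.89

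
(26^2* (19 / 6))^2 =41242084 / 9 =4582453.78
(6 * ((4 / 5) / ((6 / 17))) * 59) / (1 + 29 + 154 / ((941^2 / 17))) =888137443 / 33208810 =26.74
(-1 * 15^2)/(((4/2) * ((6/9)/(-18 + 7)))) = 1856.25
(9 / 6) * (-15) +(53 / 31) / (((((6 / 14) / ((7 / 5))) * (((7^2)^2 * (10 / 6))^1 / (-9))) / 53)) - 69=-6999987 / 75950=-92.17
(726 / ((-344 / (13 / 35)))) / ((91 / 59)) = -21417 / 42140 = -0.51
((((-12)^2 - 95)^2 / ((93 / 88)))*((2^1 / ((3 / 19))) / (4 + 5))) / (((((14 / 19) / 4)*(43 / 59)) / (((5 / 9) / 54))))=6428890160 / 26237439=245.03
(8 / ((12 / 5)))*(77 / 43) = 5.97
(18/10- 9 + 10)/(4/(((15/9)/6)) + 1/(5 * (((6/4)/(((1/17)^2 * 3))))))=2023/10405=0.19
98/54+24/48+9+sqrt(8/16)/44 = sqrt(2)/88+611/54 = 11.33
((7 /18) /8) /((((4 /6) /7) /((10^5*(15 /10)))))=153125 /2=76562.50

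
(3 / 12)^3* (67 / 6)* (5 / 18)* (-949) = -317915 / 6912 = -45.99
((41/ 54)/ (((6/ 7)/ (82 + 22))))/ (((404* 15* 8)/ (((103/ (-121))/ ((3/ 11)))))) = -384293/ 64793520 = -0.01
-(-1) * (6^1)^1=6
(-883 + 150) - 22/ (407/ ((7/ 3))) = -81377/ 111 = -733.13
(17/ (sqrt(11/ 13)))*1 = 17*sqrt(143)/ 11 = 18.48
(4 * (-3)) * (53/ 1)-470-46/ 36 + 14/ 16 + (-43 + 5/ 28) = -579209/ 504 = -1149.22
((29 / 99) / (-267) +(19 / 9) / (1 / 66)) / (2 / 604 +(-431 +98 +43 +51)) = -0.58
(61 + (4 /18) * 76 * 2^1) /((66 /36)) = 1706 /33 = 51.70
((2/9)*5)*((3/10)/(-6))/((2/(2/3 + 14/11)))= -16/297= -0.05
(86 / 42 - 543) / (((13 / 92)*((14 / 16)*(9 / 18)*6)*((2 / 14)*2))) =-4180480 / 819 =-5104.37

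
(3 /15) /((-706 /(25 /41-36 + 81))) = -187 /14473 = -0.01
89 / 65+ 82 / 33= 8267 / 2145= 3.85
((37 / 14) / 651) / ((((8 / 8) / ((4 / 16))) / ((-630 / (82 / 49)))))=-3885 / 10168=-0.38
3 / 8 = 0.38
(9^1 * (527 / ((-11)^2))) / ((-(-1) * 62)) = 0.63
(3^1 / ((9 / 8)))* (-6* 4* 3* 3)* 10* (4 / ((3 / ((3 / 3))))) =-7680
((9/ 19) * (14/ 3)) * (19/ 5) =42/ 5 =8.40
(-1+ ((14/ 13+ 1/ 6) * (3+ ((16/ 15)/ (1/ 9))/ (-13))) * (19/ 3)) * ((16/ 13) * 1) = 681896/ 32955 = 20.69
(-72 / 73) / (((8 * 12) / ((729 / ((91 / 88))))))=-48114 / 6643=-7.24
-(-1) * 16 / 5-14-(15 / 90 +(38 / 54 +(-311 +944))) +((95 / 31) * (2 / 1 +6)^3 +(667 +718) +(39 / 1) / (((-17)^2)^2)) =1614407719469 / 699070770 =2309.36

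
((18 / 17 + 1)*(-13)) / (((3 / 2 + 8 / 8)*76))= -91 / 646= -0.14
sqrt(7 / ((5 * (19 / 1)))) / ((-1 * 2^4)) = -sqrt(665) / 1520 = -0.02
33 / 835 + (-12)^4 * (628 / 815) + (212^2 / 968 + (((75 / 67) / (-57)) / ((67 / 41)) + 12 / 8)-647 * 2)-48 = 8250319503537941 / 561852927262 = 14684.13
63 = 63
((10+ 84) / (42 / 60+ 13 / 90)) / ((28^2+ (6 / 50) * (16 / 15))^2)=3671875 / 20281732096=0.00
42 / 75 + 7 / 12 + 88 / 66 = 743 / 300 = 2.48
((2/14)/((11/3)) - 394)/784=-30335/60368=-0.50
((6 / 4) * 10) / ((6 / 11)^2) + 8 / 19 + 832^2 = 157838663 / 228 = 692274.84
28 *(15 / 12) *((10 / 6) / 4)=14.58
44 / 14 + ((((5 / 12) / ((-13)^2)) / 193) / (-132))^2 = 58724734581647023 / 18685142821433088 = 3.14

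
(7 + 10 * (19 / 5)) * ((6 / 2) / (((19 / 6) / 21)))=17010 / 19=895.26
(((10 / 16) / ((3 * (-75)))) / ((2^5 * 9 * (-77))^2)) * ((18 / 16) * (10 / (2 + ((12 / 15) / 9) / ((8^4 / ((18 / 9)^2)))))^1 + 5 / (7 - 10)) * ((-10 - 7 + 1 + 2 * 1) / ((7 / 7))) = 7817 / 24974420815872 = 0.00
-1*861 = -861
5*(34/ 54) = 85/ 27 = 3.15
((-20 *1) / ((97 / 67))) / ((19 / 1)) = -1340 / 1843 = -0.73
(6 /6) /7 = 1 /7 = 0.14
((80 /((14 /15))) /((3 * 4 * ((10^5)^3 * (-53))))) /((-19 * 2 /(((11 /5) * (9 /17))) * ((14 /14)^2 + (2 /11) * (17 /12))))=3267 /994613900000000000000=0.00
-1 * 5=-5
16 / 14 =1.14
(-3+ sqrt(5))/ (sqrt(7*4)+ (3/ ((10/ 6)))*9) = -0.04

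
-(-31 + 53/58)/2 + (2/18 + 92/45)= 17.20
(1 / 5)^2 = 1 / 25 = 0.04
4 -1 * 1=3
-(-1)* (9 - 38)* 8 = -232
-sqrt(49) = -7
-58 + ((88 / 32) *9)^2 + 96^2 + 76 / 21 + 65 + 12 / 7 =472363 / 48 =9840.90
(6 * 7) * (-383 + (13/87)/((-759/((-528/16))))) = -16085.73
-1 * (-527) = 527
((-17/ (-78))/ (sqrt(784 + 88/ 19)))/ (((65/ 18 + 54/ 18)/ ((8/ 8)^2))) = 3* sqrt(71174)/ 681772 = 0.00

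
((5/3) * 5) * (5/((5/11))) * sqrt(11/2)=275 * sqrt(22)/6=214.98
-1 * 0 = 0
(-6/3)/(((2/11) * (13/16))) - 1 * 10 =-306/13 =-23.54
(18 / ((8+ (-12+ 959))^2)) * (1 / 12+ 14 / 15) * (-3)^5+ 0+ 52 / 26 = 18196031 / 9120250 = 2.00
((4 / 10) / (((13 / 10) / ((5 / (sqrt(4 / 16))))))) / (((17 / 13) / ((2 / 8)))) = 10 / 17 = 0.59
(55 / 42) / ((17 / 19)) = 1045 / 714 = 1.46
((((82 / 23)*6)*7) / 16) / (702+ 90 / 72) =861 / 64699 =0.01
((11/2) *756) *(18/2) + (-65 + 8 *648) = 42541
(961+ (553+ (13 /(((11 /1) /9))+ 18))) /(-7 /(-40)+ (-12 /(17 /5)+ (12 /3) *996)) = 11538920 /29775229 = 0.39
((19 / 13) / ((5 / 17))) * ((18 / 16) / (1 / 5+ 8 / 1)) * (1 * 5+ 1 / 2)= 31977 / 8528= 3.75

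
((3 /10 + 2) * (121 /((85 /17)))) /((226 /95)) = 52877 /2260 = 23.40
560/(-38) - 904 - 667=-30129/19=-1585.74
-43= -43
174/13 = 13.38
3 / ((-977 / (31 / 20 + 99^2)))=-588153 / 19540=-30.10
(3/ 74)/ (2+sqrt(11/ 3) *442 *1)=-9/ 79512704+663 *sqrt(33)/ 79512704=0.00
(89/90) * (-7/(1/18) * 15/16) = -1869/16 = -116.81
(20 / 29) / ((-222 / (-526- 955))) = 4.60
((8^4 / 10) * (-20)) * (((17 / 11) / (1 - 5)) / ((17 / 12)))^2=-73728 / 121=-609.32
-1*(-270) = 270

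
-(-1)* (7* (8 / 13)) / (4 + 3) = 8 / 13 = 0.62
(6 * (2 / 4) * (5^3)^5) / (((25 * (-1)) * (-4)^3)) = 3662109375 / 64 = 57220458.98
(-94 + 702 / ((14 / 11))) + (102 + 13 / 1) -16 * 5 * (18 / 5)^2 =-16248 / 35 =-464.23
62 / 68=31 / 34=0.91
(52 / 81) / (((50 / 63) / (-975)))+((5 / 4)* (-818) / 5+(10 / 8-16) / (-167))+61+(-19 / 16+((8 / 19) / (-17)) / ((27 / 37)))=-21748229425 / 23302512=-933.30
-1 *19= -19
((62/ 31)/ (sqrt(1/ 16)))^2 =64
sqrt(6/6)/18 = 1/18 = 0.06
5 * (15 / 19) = 75 / 19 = 3.95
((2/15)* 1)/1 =2/15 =0.13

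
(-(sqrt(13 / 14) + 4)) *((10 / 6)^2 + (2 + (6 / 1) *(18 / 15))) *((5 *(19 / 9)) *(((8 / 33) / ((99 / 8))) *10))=-2383360 / 24057 - 42560 *sqrt(182) / 24057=-122.94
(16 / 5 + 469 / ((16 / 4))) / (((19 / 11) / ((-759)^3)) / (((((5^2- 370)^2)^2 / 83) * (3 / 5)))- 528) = -19697560323938528815575 / 86345469913155194814308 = -0.23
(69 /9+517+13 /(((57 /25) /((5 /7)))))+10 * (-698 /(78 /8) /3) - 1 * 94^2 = -132982643 /15561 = -8545.89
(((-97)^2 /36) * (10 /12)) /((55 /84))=65863 /198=332.64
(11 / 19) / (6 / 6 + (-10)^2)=0.01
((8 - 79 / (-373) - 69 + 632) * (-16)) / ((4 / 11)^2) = -69116.63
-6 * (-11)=66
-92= -92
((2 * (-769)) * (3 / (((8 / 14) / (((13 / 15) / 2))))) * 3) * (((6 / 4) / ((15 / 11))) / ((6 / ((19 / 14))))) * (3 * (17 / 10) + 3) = -21154.90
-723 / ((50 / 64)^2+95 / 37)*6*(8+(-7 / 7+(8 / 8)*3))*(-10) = 1095720960 / 8027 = 136504.42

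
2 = 2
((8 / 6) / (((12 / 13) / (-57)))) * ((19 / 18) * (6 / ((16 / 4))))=-4693 / 36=-130.36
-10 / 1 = -10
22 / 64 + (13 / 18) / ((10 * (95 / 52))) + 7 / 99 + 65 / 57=799721 / 501600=1.59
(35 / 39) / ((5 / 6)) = 14 / 13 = 1.08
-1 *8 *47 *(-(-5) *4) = -7520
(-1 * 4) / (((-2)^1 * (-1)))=-2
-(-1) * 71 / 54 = 71 / 54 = 1.31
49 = 49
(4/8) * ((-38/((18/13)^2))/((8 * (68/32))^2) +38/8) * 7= 3068443/187272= 16.38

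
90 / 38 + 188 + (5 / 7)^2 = 177708 / 931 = 190.88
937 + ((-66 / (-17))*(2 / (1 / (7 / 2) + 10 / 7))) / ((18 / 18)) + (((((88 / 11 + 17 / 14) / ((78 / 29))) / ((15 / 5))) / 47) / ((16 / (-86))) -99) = 5879997659 / 6980064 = 842.40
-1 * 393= -393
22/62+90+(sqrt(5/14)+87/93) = sqrt(70)/14+2830/31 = 91.89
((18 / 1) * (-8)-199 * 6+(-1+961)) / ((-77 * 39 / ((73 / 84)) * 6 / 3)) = 219 / 4004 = 0.05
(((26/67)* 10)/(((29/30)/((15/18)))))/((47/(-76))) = -494000/91321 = -5.41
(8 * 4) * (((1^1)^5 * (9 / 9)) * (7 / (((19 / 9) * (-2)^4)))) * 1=126 / 19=6.63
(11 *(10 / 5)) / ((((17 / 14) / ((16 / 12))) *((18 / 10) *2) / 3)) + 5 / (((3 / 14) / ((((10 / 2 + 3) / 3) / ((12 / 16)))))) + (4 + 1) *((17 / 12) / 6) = 382895 / 3672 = 104.27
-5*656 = -3280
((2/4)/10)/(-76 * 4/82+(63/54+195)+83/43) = 5289/20562530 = 0.00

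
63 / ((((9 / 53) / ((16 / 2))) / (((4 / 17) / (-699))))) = -11872 / 11883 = -1.00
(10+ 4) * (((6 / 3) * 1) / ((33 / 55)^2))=700 / 9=77.78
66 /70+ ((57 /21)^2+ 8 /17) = 8.78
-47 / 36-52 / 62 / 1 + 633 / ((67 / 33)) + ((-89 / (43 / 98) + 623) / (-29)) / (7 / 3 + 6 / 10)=2694028001 / 8841789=304.69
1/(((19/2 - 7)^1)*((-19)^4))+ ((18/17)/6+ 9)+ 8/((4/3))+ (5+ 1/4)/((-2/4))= 103605263/22154570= 4.68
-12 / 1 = -12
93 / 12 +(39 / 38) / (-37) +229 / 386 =4512969 / 542716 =8.32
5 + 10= 15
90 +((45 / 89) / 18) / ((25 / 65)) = 16033 / 178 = 90.07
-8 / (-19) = 8 / 19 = 0.42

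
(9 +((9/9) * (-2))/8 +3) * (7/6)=329/24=13.71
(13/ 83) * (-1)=-13/ 83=-0.16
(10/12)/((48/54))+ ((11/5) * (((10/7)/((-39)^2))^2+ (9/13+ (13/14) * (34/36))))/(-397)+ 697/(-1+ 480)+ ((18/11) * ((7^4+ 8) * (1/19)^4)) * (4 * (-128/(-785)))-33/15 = 7185605768232152364977/35284549063669490959920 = 0.20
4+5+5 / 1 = 14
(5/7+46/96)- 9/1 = -2623/336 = -7.81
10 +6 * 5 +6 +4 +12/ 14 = 356/ 7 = 50.86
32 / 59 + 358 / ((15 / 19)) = 401798 / 885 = 454.01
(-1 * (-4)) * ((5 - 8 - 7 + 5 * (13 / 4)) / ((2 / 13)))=325 / 2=162.50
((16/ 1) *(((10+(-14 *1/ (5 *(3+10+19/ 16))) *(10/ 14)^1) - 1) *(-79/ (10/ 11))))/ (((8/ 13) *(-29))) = 22718267/ 32915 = 690.21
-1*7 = -7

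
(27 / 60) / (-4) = -9 / 80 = -0.11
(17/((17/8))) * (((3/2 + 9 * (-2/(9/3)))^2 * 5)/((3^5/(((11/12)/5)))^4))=14641/55788550416000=0.00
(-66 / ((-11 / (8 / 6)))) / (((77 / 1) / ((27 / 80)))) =27 / 770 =0.04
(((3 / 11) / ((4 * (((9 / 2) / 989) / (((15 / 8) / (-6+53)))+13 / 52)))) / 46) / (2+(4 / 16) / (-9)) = 11610 / 5623981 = 0.00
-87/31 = -2.81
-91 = -91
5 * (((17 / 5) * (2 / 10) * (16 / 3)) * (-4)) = -1088 / 15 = -72.53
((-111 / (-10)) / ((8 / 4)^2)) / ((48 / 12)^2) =111 / 640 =0.17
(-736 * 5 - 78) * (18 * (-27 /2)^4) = -8987198751 /4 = -2246799687.75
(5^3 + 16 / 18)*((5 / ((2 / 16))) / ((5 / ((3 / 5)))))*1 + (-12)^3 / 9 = 6184 / 15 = 412.27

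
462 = 462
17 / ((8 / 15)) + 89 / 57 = 15247 / 456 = 33.44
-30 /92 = -0.33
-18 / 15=-6 / 5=-1.20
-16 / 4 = -4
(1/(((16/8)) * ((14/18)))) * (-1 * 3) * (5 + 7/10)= -10.99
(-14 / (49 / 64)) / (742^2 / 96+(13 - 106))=-3072 / 947863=-0.00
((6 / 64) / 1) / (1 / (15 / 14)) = 45 / 448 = 0.10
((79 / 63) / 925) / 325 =79 / 18939375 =0.00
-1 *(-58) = 58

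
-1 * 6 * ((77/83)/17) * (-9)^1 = 4158/1411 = 2.95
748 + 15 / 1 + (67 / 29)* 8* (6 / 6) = 22663 / 29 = 781.48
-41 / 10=-4.10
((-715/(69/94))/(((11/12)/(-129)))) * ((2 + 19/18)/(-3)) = -28900300/207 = -139614.98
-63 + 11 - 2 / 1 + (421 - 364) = 3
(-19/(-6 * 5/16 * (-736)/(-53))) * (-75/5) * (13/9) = -13091/828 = -15.81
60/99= 20/33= 0.61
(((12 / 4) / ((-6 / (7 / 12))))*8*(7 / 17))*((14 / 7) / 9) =-98 / 459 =-0.21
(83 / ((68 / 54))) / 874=2241 / 29716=0.08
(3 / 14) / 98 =3 / 1372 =0.00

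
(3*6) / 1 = 18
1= 1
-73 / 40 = -1.82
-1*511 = -511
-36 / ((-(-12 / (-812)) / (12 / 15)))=9744 / 5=1948.80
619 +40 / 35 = 4341 / 7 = 620.14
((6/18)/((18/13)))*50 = 12.04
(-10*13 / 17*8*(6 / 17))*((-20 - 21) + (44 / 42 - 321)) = 15766400 / 2023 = 7793.57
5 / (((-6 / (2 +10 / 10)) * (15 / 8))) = -1.33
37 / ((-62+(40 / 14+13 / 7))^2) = 1813 / 160801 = 0.01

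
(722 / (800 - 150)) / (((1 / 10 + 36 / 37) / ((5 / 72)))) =13357 / 185796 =0.07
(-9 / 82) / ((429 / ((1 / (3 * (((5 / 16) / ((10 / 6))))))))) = -8 / 17589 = -0.00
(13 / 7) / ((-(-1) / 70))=130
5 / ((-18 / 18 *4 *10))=-1 / 8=-0.12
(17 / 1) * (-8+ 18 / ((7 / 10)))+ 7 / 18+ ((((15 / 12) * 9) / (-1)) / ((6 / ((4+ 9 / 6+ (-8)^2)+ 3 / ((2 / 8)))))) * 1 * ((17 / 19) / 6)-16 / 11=116834213 / 421344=277.29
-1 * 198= -198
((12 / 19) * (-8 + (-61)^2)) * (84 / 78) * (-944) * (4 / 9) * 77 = -60455481856 / 741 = -81586345.28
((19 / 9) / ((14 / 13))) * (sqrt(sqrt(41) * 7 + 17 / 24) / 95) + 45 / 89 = 13 * sqrt(102 + 1008 * sqrt(41)) / 7560 + 45 / 89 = 0.64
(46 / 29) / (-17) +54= 26576 / 493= 53.91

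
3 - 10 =-7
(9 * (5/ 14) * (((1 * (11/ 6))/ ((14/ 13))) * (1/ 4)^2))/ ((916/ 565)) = 1211925/ 5745152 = 0.21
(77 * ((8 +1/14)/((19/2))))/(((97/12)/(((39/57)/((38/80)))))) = 7756320/665323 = 11.66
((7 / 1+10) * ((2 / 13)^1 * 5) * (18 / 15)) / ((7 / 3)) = 612 / 91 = 6.73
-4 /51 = -0.08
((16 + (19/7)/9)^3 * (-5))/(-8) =5416033415/2000376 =2707.51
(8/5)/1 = 8/5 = 1.60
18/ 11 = 1.64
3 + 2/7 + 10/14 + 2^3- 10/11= 122/11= 11.09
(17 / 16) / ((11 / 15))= 255 / 176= 1.45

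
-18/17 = -1.06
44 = 44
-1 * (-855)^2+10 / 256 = -93571195 / 128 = -731024.96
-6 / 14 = -3 / 7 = -0.43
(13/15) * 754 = 9802/15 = 653.47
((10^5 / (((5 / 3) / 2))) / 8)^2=225000000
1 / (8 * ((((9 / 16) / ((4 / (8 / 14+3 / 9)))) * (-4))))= -14 / 57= -0.25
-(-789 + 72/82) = 32313/41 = 788.12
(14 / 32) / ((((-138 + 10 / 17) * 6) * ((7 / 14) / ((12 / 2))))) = -119 / 18688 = -0.01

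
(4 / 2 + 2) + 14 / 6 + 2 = 25 / 3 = 8.33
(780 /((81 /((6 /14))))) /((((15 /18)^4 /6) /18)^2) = 206980.90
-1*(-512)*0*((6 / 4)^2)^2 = 0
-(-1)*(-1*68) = -68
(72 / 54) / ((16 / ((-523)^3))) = -143055667 / 12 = -11921305.58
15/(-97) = -15/97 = -0.15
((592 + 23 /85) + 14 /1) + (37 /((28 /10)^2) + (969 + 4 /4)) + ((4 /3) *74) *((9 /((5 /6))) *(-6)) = -80178083 /16660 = -4812.61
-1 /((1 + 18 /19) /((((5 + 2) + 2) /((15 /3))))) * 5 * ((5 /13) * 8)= -6840 /481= -14.22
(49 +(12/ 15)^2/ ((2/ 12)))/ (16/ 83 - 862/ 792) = -43418628/ 735925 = -59.00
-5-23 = -28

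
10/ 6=5/ 3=1.67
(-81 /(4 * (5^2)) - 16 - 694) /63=-71081 /6300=-11.28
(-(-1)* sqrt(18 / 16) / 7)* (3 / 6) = 3* sqrt(2) / 56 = 0.08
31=31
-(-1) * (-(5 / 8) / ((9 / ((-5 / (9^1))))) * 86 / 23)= 1075 / 7452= 0.14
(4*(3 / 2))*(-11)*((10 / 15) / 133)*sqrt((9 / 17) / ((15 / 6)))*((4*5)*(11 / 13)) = -5808*sqrt(170) / 29393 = -2.58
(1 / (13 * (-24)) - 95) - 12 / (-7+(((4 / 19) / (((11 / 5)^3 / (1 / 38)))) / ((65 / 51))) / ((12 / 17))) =-94262943219 / 1010442472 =-93.29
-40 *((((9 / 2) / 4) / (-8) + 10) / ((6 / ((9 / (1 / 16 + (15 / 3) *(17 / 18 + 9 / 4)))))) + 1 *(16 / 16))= -177545 / 2309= -76.89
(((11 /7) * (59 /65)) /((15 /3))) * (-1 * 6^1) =-3894 /2275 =-1.71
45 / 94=0.48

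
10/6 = 5/3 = 1.67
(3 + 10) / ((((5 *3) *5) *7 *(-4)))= -13 / 2100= -0.01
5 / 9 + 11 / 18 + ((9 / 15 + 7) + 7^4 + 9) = 72563 / 30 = 2418.77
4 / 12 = 1 / 3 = 0.33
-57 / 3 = -19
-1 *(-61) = 61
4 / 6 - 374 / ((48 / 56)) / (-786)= 2881 / 2358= 1.22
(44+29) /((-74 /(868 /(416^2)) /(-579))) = 2.86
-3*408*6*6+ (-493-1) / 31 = -1366478 / 31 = -44079.94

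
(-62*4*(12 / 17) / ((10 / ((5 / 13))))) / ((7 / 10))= -9.62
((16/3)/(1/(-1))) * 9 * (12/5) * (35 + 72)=-61632/5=-12326.40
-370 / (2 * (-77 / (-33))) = -555 / 7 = -79.29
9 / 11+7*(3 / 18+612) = 282875 / 66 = 4285.98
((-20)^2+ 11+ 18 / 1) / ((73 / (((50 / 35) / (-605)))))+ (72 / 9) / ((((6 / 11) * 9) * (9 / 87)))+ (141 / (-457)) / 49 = 22915112459 / 1456507899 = 15.73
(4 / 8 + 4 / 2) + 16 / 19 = 127 / 38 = 3.34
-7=-7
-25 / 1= -25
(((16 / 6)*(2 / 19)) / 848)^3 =1 / 27570978261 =0.00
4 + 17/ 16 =81/ 16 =5.06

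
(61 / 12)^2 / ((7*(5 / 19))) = 70699 / 5040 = 14.03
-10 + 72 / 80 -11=-201 / 10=-20.10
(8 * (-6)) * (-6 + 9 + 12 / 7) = -1584 / 7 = -226.29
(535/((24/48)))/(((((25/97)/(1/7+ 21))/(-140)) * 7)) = -12288736/7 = -1755533.71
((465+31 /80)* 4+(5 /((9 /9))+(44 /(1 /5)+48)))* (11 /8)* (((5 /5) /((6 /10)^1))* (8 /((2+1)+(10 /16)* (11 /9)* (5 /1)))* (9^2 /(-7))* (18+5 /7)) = -29897617266 /24059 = -1242679.13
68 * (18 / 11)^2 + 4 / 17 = 375028 / 2057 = 182.32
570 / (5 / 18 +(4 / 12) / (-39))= 14820 / 7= 2117.14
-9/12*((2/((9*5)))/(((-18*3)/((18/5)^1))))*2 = 1/225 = 0.00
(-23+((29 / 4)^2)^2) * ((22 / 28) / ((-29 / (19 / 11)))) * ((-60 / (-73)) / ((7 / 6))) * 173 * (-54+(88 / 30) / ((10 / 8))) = 807188.72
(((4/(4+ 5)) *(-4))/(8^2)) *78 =-13/6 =-2.17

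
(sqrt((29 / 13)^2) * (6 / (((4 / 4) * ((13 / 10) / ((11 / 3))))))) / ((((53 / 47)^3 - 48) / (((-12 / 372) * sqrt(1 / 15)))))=132478148 * sqrt(15) / 75985832559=0.01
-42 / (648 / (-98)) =343 / 54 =6.35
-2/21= -0.10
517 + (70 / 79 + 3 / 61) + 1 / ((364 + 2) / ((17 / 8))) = 119805983 / 231312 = 517.94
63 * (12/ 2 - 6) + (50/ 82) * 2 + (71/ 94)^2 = 1.79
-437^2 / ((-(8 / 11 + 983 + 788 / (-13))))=27308567 / 132005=206.88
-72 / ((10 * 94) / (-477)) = 8586 / 235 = 36.54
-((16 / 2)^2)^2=-4096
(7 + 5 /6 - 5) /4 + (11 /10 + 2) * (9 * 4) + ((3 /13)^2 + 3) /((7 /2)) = 16067131 /141960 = 113.18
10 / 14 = 5 / 7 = 0.71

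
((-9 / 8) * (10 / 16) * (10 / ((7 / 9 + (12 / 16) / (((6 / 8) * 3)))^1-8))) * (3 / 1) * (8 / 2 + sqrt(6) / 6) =2025 * sqrt(6) / 3968 + 6075 / 496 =13.50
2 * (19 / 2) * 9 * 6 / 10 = 513 / 5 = 102.60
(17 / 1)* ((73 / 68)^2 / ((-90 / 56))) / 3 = -37303 / 9180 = -4.06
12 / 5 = 2.40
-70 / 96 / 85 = -7 / 816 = -0.01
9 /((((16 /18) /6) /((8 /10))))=48.60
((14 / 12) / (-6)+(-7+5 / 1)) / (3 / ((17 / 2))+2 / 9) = -3.82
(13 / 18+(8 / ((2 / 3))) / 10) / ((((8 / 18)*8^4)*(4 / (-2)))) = -0.00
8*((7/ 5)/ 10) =28/ 25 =1.12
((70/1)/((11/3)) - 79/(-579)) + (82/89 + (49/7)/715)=742732802/36844665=20.16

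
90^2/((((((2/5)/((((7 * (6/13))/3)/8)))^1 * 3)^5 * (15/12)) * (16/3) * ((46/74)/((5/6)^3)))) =1214568359375/60443316191232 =0.02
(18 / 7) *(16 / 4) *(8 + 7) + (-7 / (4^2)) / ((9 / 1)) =155471 / 1008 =154.24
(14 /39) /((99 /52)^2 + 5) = 2912 /69963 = 0.04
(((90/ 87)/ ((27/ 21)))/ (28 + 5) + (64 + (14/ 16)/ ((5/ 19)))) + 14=9342163/ 114840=81.35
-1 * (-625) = 625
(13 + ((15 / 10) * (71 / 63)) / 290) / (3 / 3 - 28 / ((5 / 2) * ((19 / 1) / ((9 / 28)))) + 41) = 3009809 / 9675792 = 0.31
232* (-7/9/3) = -1624/27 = -60.15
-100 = -100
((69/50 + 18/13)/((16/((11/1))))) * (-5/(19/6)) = -59301/19760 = -3.00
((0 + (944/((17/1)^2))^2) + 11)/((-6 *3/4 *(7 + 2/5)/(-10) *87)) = 60328900/806562297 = 0.07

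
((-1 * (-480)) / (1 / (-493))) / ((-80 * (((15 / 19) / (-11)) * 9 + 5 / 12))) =-7418664 / 575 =-12902.02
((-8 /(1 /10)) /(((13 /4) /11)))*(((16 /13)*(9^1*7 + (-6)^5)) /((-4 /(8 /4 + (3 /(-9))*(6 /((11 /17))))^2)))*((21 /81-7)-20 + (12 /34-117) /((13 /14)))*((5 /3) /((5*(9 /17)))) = 15956573224960 /217503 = 73362543.16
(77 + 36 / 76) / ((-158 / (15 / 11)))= -11040 / 16511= -0.67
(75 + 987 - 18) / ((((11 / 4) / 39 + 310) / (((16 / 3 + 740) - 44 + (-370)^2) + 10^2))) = 22426589952 / 48371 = 463637.10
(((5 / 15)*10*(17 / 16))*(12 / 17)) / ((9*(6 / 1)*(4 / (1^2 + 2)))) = 5 / 144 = 0.03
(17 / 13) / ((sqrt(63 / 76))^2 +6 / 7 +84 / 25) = 226100 / 872469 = 0.26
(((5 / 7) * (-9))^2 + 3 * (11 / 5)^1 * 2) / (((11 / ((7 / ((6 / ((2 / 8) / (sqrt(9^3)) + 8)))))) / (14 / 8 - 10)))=-770369 / 2016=-382.13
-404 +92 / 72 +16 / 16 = -7231 / 18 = -401.72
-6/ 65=-0.09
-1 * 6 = -6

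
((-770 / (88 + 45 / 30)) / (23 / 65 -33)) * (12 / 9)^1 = 200200 / 569757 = 0.35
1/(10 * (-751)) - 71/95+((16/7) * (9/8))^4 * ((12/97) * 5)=873900499483/33232072930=26.30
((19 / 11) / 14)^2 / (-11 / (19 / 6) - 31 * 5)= -6859 / 71408876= -0.00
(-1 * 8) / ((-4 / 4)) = 8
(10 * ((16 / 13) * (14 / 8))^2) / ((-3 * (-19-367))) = 3920 / 97851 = 0.04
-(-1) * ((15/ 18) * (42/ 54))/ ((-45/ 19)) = -133/ 486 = -0.27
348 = 348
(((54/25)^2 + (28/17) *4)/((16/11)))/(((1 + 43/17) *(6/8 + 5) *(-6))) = -328823/5175000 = -0.06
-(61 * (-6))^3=49027896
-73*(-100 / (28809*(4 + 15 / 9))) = 7300 / 163251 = 0.04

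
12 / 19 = 0.63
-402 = -402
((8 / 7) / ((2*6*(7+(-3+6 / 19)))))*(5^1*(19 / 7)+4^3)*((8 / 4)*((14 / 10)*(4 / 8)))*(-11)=-37829 / 1435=-26.36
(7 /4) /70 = 1 /40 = 0.02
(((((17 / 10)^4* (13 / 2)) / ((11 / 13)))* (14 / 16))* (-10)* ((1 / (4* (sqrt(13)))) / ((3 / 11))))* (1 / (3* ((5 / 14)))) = -133.21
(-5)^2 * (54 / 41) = 32.93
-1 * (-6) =6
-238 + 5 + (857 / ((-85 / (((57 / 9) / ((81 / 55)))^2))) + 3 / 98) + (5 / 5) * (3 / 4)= -82375383655 / 196751268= -418.68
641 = 641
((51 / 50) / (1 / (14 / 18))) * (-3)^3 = -1071 / 50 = -21.42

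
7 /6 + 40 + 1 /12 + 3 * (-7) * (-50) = 4365 /4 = 1091.25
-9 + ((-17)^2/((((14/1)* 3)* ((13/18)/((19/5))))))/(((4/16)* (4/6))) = 94743/455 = 208.23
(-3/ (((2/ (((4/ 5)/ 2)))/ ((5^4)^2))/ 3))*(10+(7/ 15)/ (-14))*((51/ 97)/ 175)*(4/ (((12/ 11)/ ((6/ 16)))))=-314510625/ 10864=-28949.80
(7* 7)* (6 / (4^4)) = 147 / 128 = 1.15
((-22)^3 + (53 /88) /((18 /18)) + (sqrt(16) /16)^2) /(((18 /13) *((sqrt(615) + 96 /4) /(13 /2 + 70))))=31856827 /88 - 31856827 *sqrt(615) /2112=-12054.82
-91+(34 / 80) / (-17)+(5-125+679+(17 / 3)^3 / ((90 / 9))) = 105013 / 216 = 486.17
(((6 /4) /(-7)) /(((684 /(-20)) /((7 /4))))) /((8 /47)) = 0.06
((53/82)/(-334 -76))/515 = -53/17314300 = -0.00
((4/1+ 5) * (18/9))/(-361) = -18/361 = -0.05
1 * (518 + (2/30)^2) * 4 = 466204/225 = 2072.02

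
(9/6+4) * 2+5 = 16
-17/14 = -1.21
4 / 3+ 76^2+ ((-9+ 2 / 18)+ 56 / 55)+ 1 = 2856379 / 495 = 5770.46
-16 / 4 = -4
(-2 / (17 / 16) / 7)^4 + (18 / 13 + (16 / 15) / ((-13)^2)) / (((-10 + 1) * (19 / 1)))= -252540638086 / 86928446744685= -0.00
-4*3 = -12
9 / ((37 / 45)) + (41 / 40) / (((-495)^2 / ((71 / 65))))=258011432707 / 23571405000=10.95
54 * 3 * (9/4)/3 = 243/2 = 121.50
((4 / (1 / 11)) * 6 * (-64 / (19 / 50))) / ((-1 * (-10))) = -4446.32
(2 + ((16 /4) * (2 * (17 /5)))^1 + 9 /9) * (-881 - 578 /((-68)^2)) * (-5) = 133049.88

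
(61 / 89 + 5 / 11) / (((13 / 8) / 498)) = 349.35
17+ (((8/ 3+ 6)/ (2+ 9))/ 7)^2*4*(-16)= 863873/ 53361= 16.19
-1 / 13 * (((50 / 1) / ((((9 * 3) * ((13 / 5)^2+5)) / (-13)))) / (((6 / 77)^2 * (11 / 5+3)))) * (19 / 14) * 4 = 7184375 / 265356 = 27.07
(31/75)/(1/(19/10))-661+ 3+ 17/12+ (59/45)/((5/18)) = -325539/500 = -651.08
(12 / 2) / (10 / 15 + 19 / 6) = 36 / 23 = 1.57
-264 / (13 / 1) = -264 / 13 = -20.31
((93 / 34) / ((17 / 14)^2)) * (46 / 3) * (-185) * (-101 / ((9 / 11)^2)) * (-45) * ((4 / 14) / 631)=-451363081400 / 27900927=-16177.35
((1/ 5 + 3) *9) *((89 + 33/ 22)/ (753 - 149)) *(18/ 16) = 14661/ 3020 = 4.85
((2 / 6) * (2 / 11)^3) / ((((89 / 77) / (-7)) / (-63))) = 8232 / 10769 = 0.76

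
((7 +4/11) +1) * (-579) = -53268/11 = -4842.55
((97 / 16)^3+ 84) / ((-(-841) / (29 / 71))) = 1256737 / 8433664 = 0.15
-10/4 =-5/2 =-2.50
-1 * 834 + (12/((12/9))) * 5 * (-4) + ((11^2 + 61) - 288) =-1120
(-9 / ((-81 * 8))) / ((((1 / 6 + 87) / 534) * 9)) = 89 / 9414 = 0.01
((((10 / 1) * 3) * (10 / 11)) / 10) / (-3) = -10 / 11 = -0.91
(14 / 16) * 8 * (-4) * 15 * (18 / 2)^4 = -2755620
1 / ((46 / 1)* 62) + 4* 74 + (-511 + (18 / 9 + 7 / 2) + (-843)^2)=2026173455 / 2852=710439.50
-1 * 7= -7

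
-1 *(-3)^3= 27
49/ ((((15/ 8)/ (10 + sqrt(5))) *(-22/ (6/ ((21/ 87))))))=-3248/ 11- 1624 *sqrt(5)/ 55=-361.30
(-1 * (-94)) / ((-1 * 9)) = -94 / 9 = -10.44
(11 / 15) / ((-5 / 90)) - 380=-393.20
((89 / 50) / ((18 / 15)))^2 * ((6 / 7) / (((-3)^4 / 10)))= 7921 / 34020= 0.23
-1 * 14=-14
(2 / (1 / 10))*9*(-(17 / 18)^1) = -170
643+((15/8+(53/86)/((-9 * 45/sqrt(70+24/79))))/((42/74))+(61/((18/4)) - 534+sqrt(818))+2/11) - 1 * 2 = -1961 * sqrt(438766)/57782970+sqrt(818)+687683/5544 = 152.62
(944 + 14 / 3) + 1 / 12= 3795 / 4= 948.75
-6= -6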